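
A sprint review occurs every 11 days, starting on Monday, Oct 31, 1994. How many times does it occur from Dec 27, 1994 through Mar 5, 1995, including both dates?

Occurrences land 11·i days after Oct 31, 1994 for i = 0, 1, 2, …
Dec 27, 1994 is 57 days after the start; 57 ÷ 11 = 5 remainder 2; since the remainder is 2, round up to i = 6. First occurrence in the window: #7 on Jan 5, 1995 (6×11 = 66 days in).
Mar 5, 1995 is 125 days after the start; 125 ÷ 11 = 11 remainder 4. Last occurrence in the window: #12 on Mar 1, 1995.
Occurrences #7 through #12: 6 in total.

6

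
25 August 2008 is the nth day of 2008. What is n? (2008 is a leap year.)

Days in months before August: 31 + 29 + 31 + 30 + 31 + 30 + 31 = 213.
Plus 25 days into August → day 238.

238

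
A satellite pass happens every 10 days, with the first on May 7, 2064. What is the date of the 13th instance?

The 13th occurrence is 12 intervals after the first: 12 × 10 = 120 days after May 7, 2064.
May has 31 days — 24 days to the end of May leaves 96.
Jun has 30 days (66 left).
Jul has 31 days (35 left).
Aug has 31 days (4 left).
4 days into Sep → Sep 4, 2064.

Sep 4, 2064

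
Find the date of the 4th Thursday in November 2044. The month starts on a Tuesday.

November 2044 begins on a Tuesday, so the first Thursday is November 3 (2 days later).
The 4th Thursday is 3 weeks later: 3 + 21 = 24.

November 24, 2044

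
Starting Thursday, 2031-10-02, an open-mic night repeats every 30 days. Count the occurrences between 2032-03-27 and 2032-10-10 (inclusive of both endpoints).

Occurrences land 30·i days after 2031-10-02 for i = 0, 1, 2, …
2032-03-27 is 177 days after the start; 177 ÷ 30 = 5 remainder 27; since the remainder is 27, round up to i = 6. First occurrence in the window: #7 on 2032-03-30 (6×30 = 180 days in).
2032-10-10 is 374 days after the start; 374 ÷ 30 = 12 remainder 14. Last occurrence in the window: #13 on 2032-09-26.
Occurrences #7 through #13: 7 in total.

7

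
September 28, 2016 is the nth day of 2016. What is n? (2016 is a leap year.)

272

Days in months before September: 31 + 29 + 31 + 30 + 31 + 30 + 31 + 31 = 244.
Plus 28 days into September → day 272.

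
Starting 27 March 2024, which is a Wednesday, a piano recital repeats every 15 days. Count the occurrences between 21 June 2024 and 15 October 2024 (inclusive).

8

Occurrences land 15·i days after 27 March 2024 for i = 0, 1, 2, …
21 June 2024 is 86 days after the start; 86 ÷ 15 = 5 remainder 11; since the remainder is 11, round up to i = 6. First occurrence in the window: #7 on 25 June 2024 (6×15 = 90 days in).
15 October 2024 is 202 days after the start; 202 ÷ 15 = 13 remainder 7. Last occurrence in the window: #14 on 8 October 2024.
Occurrences #7 through #14: 8 in total.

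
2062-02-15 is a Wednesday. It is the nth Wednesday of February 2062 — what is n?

3rd

Day 15 falls in week ⌈15/7⌉ of the month.
Days 1–7 hold the 1st Wednesday, 8–14 the 2nd, 15–21 the 3rd, 22–28 the 4th, 29–31 the 5th.
15 is in the range for the 3rd.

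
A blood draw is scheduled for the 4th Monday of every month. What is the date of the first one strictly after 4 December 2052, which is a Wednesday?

December 2052 starts on a Sunday; its first Monday is the 2nd, so the 4th Monday is the 23rd — 23 December 2052.
23 December 2052 is after 4 December 2052, so that is the next one.

23 December 2052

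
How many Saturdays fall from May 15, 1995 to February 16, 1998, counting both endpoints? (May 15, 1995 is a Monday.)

May 15, 1995 is a Monday; the first Saturday on or after it is May 20, 1995 (5 days later).
From May 20, 1995 to February 16, 1998: 225 + 366 + 365 + 47 = 1003 days (rest of 1995, 1996, 1997, to February 16, 1998 in 1998).
1003 ÷ 7 = 143 full weeks with remainder 2, so 143 more Saturdays after the first → 144.

144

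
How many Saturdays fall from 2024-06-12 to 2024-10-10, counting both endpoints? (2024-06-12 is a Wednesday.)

2024-06-12 is a Wednesday; the first Saturday on or after it is 2024-06-15 (3 days later).
From 2024-06-15 to 2024-10-10: 15 + 31 + 31 + 30 + 10 = 117 days (rest of June, July, August, September, October).
117 ÷ 7 = 16 full weeks with remainder 5, so 16 more Saturdays after the first → 17.

17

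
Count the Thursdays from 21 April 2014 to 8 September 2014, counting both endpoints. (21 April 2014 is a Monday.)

20

21 April 2014 is a Monday; the first Thursday on or after it is 24 April 2014 (3 days later).
From 24 April 2014 to 8 September 2014: 6 + 31 + 30 + 31 + 31 + 8 = 137 days (rest of April, May, June, July, August, September).
137 ÷ 7 = 19 full weeks with remainder 4, so 19 more Thursdays after the first → 20.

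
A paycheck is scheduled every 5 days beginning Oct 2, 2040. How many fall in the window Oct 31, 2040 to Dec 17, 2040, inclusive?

Occurrences land 5·i days after Oct 2, 2040 for i = 0, 1, 2, …
Oct 31, 2040 is 29 days after the start; 29 ÷ 5 = 5 remainder 4; since the remainder is 4, round up to i = 6. First occurrence in the window: #7 on Nov 1, 2040 (6×5 = 30 days in).
Dec 17, 2040 is 76 days after the start; 76 ÷ 5 = 15 remainder 1. Last occurrence in the window: #16 on Dec 16, 2040.
Occurrences #7 through #16: 10 in total.

10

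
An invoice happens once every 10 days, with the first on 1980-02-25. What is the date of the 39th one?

1981-03-11

The 39th occurrence is 38 intervals after the first: 38 × 10 = 380 days after 1980-02-25.
February has 29 days — 4 days to the end of February leaves 376.
March has 31 days (345 left).
April has 30 days (315 left).
May has 31 days (284 left).
June has 30 days (254 left).
July has 31 days (223 left).
August has 31 days (192 left).
September has 30 days (162 left).
October has 31 days (131 left).
November has 30 days (101 left).
December has 31 days (70 left).
January has 31 days (39 left).
February has 28 days (11 left).
11 days into March → 1981-03-11.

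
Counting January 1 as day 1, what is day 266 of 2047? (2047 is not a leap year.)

Jan has 31 days (266 − 31 = 235 remain).
Feb has 28 days (235 − 28 = 207 remain).
Mar has 31 days (207 − 31 = 176 remain).
Apr has 30 days (176 − 30 = 146 remain).
May has 31 days (146 − 31 = 115 remain).
Jun has 30 days (115 − 30 = 85 remain).
Jul has 31 days (85 − 31 = 54 remain).
Aug has 31 days (54 − 31 = 23 remain).
23 into Sep → Sep 23.

Sep 23, 2047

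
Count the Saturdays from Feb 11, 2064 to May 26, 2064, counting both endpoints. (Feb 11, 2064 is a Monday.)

15

Feb 11, 2064 is a Monday; the first Saturday on or after it is Feb 16, 2064 (5 days later).
From Feb 16, 2064 to May 26, 2064: 13 + 31 + 30 + 26 = 100 days (rest of Feb, Mar, Apr, May).
100 ÷ 7 = 14 full weeks with remainder 2, so 14 more Saturdays after the first → 15.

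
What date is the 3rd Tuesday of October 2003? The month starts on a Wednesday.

October 2003 begins on a Wednesday, so the first Tuesday is October 7 (6 days later).
The 3rd Tuesday is 2 weeks later: 7 + 14 = 21.

21 October 2003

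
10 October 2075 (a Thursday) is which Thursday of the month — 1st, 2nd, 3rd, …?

Day 10 falls in week ⌈10/7⌉ of the month.
Days 1–7 hold the 1st Thursday, 8–14 the 2nd, 15–21 the 3rd, 22–28 the 4th, 29–31 the 5th.
10 is in the range for the 2nd.

2nd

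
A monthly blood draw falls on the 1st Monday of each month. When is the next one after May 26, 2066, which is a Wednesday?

May 2066 starts on a Saturday, so its 1st Monday is May 3, 2066 (2 days in).
That is not after May 26, 2066, so look at Jun 2066.
Jun 2066 starts on a Tuesday, so its 1st Monday is Jun 7, 2066 (6 days in).

Jun 7, 2066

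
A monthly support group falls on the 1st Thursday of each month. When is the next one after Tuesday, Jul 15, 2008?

Jul 2008 starts on a Tuesday, so its 1st Thursday is Jul 3, 2008 (2 days in).
That is not after Jul 15, 2008, so look at Aug 2008.
Aug 2008 starts on a Friday, so its 1st Thursday is Aug 7, 2008 (6 days in).

Aug 7, 2008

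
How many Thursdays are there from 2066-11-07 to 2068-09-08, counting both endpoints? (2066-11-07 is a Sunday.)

2066-11-07 is a Sunday; the first Thursday on or after it is 2066-11-11 (4 days later).
From 2066-11-11 to 2068-09-08: 50 + 365 + 252 = 667 days (rest of 2066, 2067, to 2068-09-08 in 2068).
667 ÷ 7 = 95 full weeks with remainder 2, so 95 more Thursdays after the first → 96.

96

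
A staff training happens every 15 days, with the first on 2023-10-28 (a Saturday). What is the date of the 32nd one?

The 32nd occurrence is 31 intervals after the first: 31 × 15 = 465 days after 2023-10-28.
October has 31 days — 3 days to the end of October leaves 462.
From end of October to end of 2023 is 61 days (401 left).
2024 has 366 days (35 left).
January has 31 days (4 left).
4 days into February → 2025-02-04.

2025-02-04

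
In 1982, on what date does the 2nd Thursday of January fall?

January 1982 begins on a Friday, so the first Thursday is January 7 (6 days later).
The 2nd Thursday is 1 weeks later: 7 + 7 = 14.

14 January 1982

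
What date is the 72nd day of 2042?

January has 31 days (72 − 31 = 41 remain).
February has 28 days (41 − 28 = 13 remain).
13 into March → March 13.

2042-03-13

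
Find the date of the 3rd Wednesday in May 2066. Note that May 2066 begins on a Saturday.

May 2066 begins on a Saturday, so the first Wednesday is May 5 (4 days later).
The 3rd Wednesday is 2 weeks later: 5 + 14 = 19.

May 19, 2066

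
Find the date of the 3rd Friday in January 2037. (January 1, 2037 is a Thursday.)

January 16, 2037

January 2037 begins on a Thursday, so the first Friday is January 2 (1 day later).
The 3rd Friday is 2 weeks later: 2 + 14 = 16.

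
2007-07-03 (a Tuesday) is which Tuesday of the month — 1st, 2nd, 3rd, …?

Day 3 falls in week ⌈3/7⌉ of the month.
Days 1–7 hold the 1st Tuesday, 8–14 the 2nd, 15–21 the 3rd, 22–28 the 4th, 29–31 the 5th.
3 is in the range for the 1st.

1st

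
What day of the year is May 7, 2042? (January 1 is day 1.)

127

Days in months before May: 31 + 28 + 31 + 30 = 120.
Plus 7 days into May → day 127.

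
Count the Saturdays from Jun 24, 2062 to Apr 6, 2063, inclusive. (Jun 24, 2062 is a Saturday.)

41

Jun 24, 2062 is a Saturday; the first Saturday on or after it is Jun 24, 2062.
From Jun 24, 2062 to Apr 6, 2063: 6 + 31 + 31 + 30 + 31 + 30 + 31 + 31 + 28 + 31 + 6 = 286 days (rest of Jun, Jul, Aug, Sep, Oct, Nov, Dec, Jan, Feb, Mar, Apr).
286 ÷ 7 = 40 full weeks with remainder 6, so 40 more Saturdays after the first → 41.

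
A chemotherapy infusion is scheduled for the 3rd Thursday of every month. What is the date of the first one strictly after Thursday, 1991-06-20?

June 1991 starts on a Saturday; its first Thursday is the 6th, so the 3rd Thursday is the 20th — 1991-06-20.
That is not after 1991-06-20, so look at July 1991.
July 1991 starts on a Monday; its first Thursday is the 4th, so the 3rd Thursday is the 18th — 1991-07-18.

1991-07-18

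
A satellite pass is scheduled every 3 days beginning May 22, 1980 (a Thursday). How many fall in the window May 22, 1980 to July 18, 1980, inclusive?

Occurrences land 3·i days after May 22, 1980 for i = 0, 1, 2, …
The window opens on the start date, so the first occurrence inside is #1 on May 22, 1980.
July 18, 1980 is 57 days after the start; 57 ÷ 3 = 19 remainder 0. Last occurrence in the window: #20 on July 18, 1980.
Occurrences #1 through #20: 20 in total.

20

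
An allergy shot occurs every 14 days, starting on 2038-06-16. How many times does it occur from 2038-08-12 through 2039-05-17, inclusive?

Occurrences land 14·i days after 2038-06-16 for i = 0, 1, 2, …
2038-08-12 is 57 days after the start; 57 ÷ 14 = 4 remainder 1; since the remainder is 1, round up to i = 5. First occurrence in the window: #6 on 2038-08-25 (5×14 = 70 days in).
2039-05-17 is 335 days after the start; 335 ÷ 14 = 23 remainder 13. Last occurrence in the window: #24 on 2039-05-04.
Occurrences #6 through #24: 19 in total.

19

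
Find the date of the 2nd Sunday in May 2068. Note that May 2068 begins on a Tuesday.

May 13, 2068

May 2068 begins on a Tuesday, so the first Sunday is May 6 (5 days later).
The 2nd Sunday is 1 weeks later: 6 + 7 = 13.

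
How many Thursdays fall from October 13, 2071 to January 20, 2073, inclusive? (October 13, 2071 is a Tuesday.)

October 13, 2071 is a Tuesday; the first Thursday on or after it is October 15, 2071 (2 days later).
From October 15, 2071 to January 20, 2073: 77 + 366 + 20 = 463 days (rest of 2071, 2072, to January 20, 2073 in 2073).
463 ÷ 7 = 66 full weeks with remainder 1, so 66 more Thursdays after the first → 67.

67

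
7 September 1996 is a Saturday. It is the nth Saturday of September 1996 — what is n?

Day 7 falls in week ⌈7/7⌉ of the month.
Days 1–7 hold the 1st Saturday, 8–14 the 2nd, 15–21 the 3rd, 22–28 the 4th, 29–31 the 5th.
7 is in the range for the 1st.

1st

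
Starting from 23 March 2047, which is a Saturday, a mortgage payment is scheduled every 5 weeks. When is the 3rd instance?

1 June 2047

The 3rd occurrence is 2 intervals after the first: 2 × 35 = 70 days after 23 March 2047.
March has 31 days — 8 days to the end of March leaves 62.
April has 30 days (32 left).
May has 31 days (1 left).
1 day into June → 1 June 2047.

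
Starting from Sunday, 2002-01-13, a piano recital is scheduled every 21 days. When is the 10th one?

2002-07-21

The 10th occurrence is 9 intervals after the first: 9 × 21 = 189 days after 2002-01-13.
January has 31 days — 18 days to the end of January leaves 171.
February has 28 days (143 left).
March has 31 days (112 left).
April has 30 days (82 left).
May has 31 days (51 left).
June has 30 days (21 left).
21 days into July → 2002-07-21.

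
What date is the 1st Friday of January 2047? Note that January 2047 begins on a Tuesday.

January 2047 begins on a Tuesday, so the first Friday is January 4 (3 days later).

January 4, 2047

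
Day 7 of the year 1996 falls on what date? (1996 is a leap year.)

7 into January → January 7.

January 7, 1996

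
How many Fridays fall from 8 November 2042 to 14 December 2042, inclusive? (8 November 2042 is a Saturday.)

5

8 November 2042 is a Saturday; the first Friday on or after it is 14 November 2042 (6 days later).
From 14 November 2042 to 14 December 2042: 16 + 14 = 30 days (rest of November, December).
30 ÷ 7 = 4 full weeks with remainder 2, so 4 more Fridays after the first → 5.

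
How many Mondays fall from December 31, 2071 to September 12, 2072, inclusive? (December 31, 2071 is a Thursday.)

37

December 31, 2071 is a Thursday; the first Monday on or after it is January 4, 2072 (4 days later).
From January 4, 2072 to September 12, 2072: 27 + 29 + 31 + 30 + 31 + 30 + 31 + 31 + 12 = 252 days (rest of January, February, March, April, May, June, July, August, September).
252 ÷ 7 = 36 full weeks with remainder 0, so 36 more Mondays after the first → 37.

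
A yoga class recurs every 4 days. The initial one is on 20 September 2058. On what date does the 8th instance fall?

18 October 2058

The 8th occurrence is 7 intervals after the first: 7 × 4 = 28 days after 20 September 2058.
September has 30 days — 10 days to the end of September leaves 18.
18 days into October → 18 October 2058.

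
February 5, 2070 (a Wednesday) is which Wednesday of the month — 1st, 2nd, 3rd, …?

Day 5 falls in week ⌈5/7⌉ of the month.
Days 1–7 hold the 1st Wednesday, 8–14 the 2nd, 15–21 the 3rd, 22–28 the 4th, 29–31 the 5th.
5 is in the range for the 1st.

1st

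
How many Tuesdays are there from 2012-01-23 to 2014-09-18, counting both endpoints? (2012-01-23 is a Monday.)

139

2012-01-23 is a Monday; the first Tuesday on or after it is 2012-01-24 (1 day later).
From 2012-01-24 to 2014-09-18: 342 + 365 + 261 = 968 days (rest of 2012, 2013, to 2014-09-18 in 2014).
968 ÷ 7 = 138 full weeks with remainder 2, so 138 more Tuesdays after the first → 139.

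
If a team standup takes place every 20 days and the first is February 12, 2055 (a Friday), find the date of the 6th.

May 23, 2055

The 6th occurrence is 5 intervals after the first: 5 × 20 = 100 days after February 12, 2055.
February has 28 days — 16 days to the end of February leaves 84.
March has 31 days (53 left).
April has 30 days (23 left).
23 days into May → May 23, 2055.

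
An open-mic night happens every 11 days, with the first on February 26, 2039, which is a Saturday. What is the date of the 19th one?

The 19th occurrence is 18 intervals after the first: 18 × 11 = 198 days after February 26, 2039.
February has 28 days — 2 days to the end of February leaves 196.
March has 31 days (165 left).
April has 30 days (135 left).
May has 31 days (104 left).
June has 30 days (74 left).
July has 31 days (43 left).
August has 31 days (12 left).
12 days into September → September 12, 2039.

September 12, 2039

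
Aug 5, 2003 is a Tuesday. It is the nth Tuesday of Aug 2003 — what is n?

1st

Day 5 falls in week ⌈5/7⌉ of the month.
Days 1–7 hold the 1st Tuesday, 8–14 the 2nd, 15–21 the 3rd, 22–28 the 4th, 29–31 the 5th.
5 is in the range for the 1st.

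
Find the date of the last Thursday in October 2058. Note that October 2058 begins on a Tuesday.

2058-10-31

October 2058 begins on a Tuesday, so the first Thursday is October 3 (2 days later).
October 2058 has 31 days. Adding weeks: 3, 10, 17, 24, 31 — the last one ≤ 31 is the 31st.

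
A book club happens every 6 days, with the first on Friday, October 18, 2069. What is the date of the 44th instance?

The 44th occurrence is 43 intervals after the first: 43 × 6 = 258 days after October 18, 2069.
October has 31 days — 13 days to the end of October leaves 245.
November has 30 days (215 left).
December has 31 days (184 left).
January has 31 days (153 left).
February has 28 days (125 left).
March has 31 days (94 left).
April has 30 days (64 left).
May has 31 days (33 left).
June has 30 days (3 left).
3 days into July → July 3, 2070.

July 3, 2070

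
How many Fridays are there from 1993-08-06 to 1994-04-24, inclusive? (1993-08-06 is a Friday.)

1993-08-06 is a Friday; the first Friday on or after it is 1993-08-06.
From 1993-08-06 to 1994-04-24: 25 + 30 + 31 + 30 + 31 + 31 + 28 + 31 + 24 = 261 days (rest of August, September, October, November, December, January, February, March, April).
261 ÷ 7 = 37 full weeks with remainder 2, so 37 more Fridays after the first → 38.

38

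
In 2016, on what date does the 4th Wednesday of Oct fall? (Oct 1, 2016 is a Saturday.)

Oct 26, 2016

Oct 2016 begins on a Saturday, so the first Wednesday is Oct 5 (4 days later).
The 4th Wednesday is 3 weeks later: 5 + 21 = 26.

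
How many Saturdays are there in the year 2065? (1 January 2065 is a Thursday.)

1 January 2065 is a Thursday; the first Saturday on or after it is 3 January 2065 (2 days later).
From 3 January 2065 to 31 December 2065: 28 + 28 + 31 + 30 + 31 + 30 + 31 + 31 + 30 + 31 + 30 + 31 = 362 days (rest of January, February, March, April, May, June, July, August, September, October, November, December).
362 ÷ 7 = 51 full weeks with remainder 5, so 51 more Saturdays after the first → 52.

52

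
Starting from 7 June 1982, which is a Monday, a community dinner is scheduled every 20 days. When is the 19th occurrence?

The 19th occurrence is 18 intervals after the first: 18 × 20 = 360 days after 7 June 1982.
June has 30 days — 23 days to the end of June leaves 337.
July has 31 days (306 left).
August has 31 days (275 left).
September has 30 days (245 left).
October has 31 days (214 left).
November has 30 days (184 left).
December has 31 days (153 left).
January has 31 days (122 left).
February has 28 days (94 left).
March has 31 days (63 left).
April has 30 days (33 left).
May has 31 days (2 left).
2 days into June → 2 June 1983.

2 June 1983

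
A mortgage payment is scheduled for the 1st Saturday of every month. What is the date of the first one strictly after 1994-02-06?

1994-03-05

February 1994 starts on a Tuesday, so its 1st Saturday is 1994-02-05 (4 days in).
That is not after 1994-02-06, so look at March 1994.
March 1994 starts on a Tuesday, so its 1st Saturday is 1994-03-05 (4 days in).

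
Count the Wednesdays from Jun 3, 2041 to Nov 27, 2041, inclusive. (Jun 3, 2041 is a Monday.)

26

Jun 3, 2041 is a Monday; the first Wednesday on or after it is Jun 5, 2041 (2 days later).
From Jun 5, 2041 to Nov 27, 2041: 25 + 31 + 31 + 30 + 31 + 27 = 175 days (rest of Jun, Jul, Aug, Sep, Oct, Nov).
175 ÷ 7 = 25 full weeks with remainder 0, so 25 more Wednesdays after the first → 26.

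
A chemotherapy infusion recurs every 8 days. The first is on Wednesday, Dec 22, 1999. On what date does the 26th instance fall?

The 26th occurrence is 25 intervals after the first: 25 × 8 = 200 days after Dec 22, 1999.
Dec has 31 days — 9 days to the end of Dec leaves 191.
Jan has 31 days (160 left).
Feb has 29 days (131 left).
Mar has 31 days (100 left).
Apr has 30 days (70 left).
May has 31 days (39 left).
Jun has 30 days (9 left).
9 days into Jul → Jul 9, 2000.

Jul 9, 2000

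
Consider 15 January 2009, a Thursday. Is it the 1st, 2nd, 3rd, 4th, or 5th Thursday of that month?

Day 15 falls in week ⌈15/7⌉ of the month.
Days 1–7 hold the 1st Thursday, 8–14 the 2nd, 15–21 the 3rd, 22–28 the 4th, 29–31 the 5th.
15 is in the range for the 3rd.

3rd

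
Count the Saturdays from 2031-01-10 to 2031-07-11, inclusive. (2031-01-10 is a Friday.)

2031-01-10 is a Friday; the first Saturday on or after it is 2031-01-11 (1 day later).
From 2031-01-11 to 2031-07-11: 20 + 28 + 31 + 30 + 31 + 30 + 11 = 181 days (rest of January, February, March, April, May, June, July).
181 ÷ 7 = 25 full weeks with remainder 6, so 25 more Saturdays after the first → 26.

26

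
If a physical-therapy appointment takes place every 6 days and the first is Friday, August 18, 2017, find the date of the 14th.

The 14th occurrence is 13 intervals after the first: 13 × 6 = 78 days after August 18, 2017.
August has 31 days — 13 days to the end of August leaves 65.
September has 30 days (35 left).
October has 31 days (4 left).
4 days into November → November 4, 2017.

November 4, 2017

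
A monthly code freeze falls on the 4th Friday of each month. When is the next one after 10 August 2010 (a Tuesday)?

27 August 2010

August 2010 starts on a Sunday; its first Friday is the 6th, so the 4th Friday is the 27th — 27 August 2010.
27 August 2010 is after 10 August 2010, so that is the next one.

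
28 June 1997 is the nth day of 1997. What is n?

179

Days in months before June: 31 + 28 + 31 + 30 + 31 = 151.
Plus 28 days into June → day 179.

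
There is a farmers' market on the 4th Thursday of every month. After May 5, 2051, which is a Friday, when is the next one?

May 2051 starts on a Monday; its first Thursday is the 4th, so the 4th Thursday is the 25th — May 25, 2051.
May 25, 2051 is after May 5, 2051, so that is the next one.

May 25, 2051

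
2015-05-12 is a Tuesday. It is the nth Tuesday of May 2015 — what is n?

Day 12 falls in week ⌈12/7⌉ of the month.
Days 1–7 hold the 1st Tuesday, 8–14 the 2nd, 15–21 the 3rd, 22–28 the 4th, 29–31 the 5th.
12 is in the range for the 2nd.

2nd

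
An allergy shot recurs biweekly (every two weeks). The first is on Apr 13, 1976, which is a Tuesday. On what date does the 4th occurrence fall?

The 4th occurrence is 3 intervals after the first: 3 × 14 = 42 days after Apr 13, 1976.
Apr has 30 days — 17 days to the end of Apr leaves 25.
25 days into May → May 25, 1976.

May 25, 1976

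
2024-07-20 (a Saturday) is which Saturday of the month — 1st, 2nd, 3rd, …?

3rd

Day 20 falls in week ⌈20/7⌉ of the month.
Days 1–7 hold the 1st Saturday, 8–14 the 2nd, 15–21 the 3rd, 22–28 the 4th, 29–31 the 5th.
20 is in the range for the 3rd.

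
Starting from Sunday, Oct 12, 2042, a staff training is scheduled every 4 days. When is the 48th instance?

The 48th occurrence is 47 intervals after the first: 47 × 4 = 188 days after Oct 12, 2042.
Oct has 31 days — 19 days to the end of Oct leaves 169.
Nov has 30 days (139 left).
Dec has 31 days (108 left).
Jan has 31 days (77 left).
Feb has 28 days (49 left).
Mar has 31 days (18 left).
18 days into Apr → Apr 18, 2043.

Apr 18, 2043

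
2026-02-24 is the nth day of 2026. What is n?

55

Days in months before February: 31 = 31.
Plus 24 days into February → day 55.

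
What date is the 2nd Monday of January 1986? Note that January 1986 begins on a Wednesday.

January 1986 begins on a Wednesday, so the first Monday is January 6 (5 days later).
The 2nd Monday is 1 weeks later: 6 + 7 = 13.

January 13, 1986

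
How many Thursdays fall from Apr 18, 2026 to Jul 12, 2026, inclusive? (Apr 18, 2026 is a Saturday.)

Apr 18, 2026 is a Saturday; the first Thursday on or after it is Apr 23, 2026 (5 days later).
From Apr 23, 2026 to Jul 12, 2026: 7 + 31 + 30 + 12 = 80 days (rest of Apr, May, Jun, Jul).
80 ÷ 7 = 11 full weeks with remainder 3, so 11 more Thursdays after the first → 12.

12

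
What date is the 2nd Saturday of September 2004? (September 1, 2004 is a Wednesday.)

11 September 2004

September 2004 begins on a Wednesday, so the first Saturday is September 4 (3 days later).
The 2nd Saturday is 1 weeks later: 4 + 7 = 11.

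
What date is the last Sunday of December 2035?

December 30, 2035

December 2035 begins on a Saturday, so the first Sunday is December 2 (1 day later).
December 2035 has 31 days. Adding weeks: 2, 9, 16, 23, 30 — the last one ≤ 31 is the 30th.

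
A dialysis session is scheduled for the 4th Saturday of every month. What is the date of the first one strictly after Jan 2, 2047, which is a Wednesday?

Jan 2047 starts on a Tuesday; its first Saturday is the 5th, so the 4th Saturday is the 26th — Jan 26, 2047.
Jan 26, 2047 is after Jan 2, 2047, so that is the next one.

Jan 26, 2047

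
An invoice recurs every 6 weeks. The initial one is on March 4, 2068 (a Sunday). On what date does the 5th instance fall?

The 5th occurrence is 4 intervals after the first: 4 × 42 = 168 days after March 4, 2068.
March has 31 days — 27 days to the end of March leaves 141.
April has 30 days (111 left).
May has 31 days (80 left).
June has 30 days (50 left).
July has 31 days (19 left).
19 days into August → August 19, 2068.

August 19, 2068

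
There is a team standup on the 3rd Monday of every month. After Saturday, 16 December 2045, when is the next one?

18 December 2045

December 2045 starts on a Friday; its first Monday is the 4th, so the 3rd Monday is the 18th — 18 December 2045.
18 December 2045 is after 16 December 2045, so that is the next one.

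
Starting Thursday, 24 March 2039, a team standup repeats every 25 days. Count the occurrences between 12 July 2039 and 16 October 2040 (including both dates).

18

Occurrences land 25·i days after 24 March 2039 for i = 0, 1, 2, …
12 July 2039 is 110 days after the start; 110 ÷ 25 = 4 remainder 10; since the remainder is 10, round up to i = 5. First occurrence in the window: #6 on 27 July 2039 (5×25 = 125 days in).
16 October 2040 is 572 days after the start; 572 ÷ 25 = 22 remainder 22. Last occurrence in the window: #23 on 24 September 2040.
Occurrences #6 through #23: 18 in total.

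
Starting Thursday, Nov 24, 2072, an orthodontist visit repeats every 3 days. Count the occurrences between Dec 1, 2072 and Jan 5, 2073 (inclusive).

12

Occurrences land 3·i days after Nov 24, 2072 for i = 0, 1, 2, …
Dec 1, 2072 is 7 days after the start; 7 ÷ 3 = 2 remainder 1; since the remainder is 1, round up to i = 3. First occurrence in the window: #4 on Dec 3, 2072 (3×3 = 9 days in).
Jan 5, 2073 is 42 days after the start; 42 ÷ 3 = 14 remainder 0. Last occurrence in the window: #15 on Jan 5, 2073.
Occurrences #4 through #15: 12 in total.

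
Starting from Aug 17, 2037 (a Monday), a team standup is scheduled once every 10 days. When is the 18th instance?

The 18th occurrence is 17 intervals after the first: 17 × 10 = 170 days after Aug 17, 2037.
Aug has 31 days — 14 days to the end of Aug leaves 156.
Sep has 30 days (126 left).
Oct has 31 days (95 left).
Nov has 30 days (65 left).
Dec has 31 days (34 left).
Jan has 31 days (3 left).
3 days into Feb → Feb 3, 2038.

Feb 3, 2038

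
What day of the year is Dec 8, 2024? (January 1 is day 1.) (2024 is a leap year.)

Days in months before Dec: 31 + 29 + 31 + 30 + 31 + 30 + 31 + 31 + 30 + 31 + 30 = 335.
Plus 8 days into Dec → day 343.

343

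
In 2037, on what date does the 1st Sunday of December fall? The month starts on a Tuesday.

December 6, 2037

December 2037 begins on a Tuesday, so the first Sunday is December 6 (5 days later).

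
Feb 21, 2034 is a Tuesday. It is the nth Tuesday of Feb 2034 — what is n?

3rd

Day 21 falls in week ⌈21/7⌉ of the month.
Days 1–7 hold the 1st Tuesday, 8–14 the 2nd, 15–21 the 3rd, 22–28 the 4th, 29–31 the 5th.
21 is in the range for the 3rd.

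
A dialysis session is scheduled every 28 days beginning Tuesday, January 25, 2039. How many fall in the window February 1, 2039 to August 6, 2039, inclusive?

6

Occurrences land 28·i days after January 25, 2039 for i = 0, 1, 2, …
February 1, 2039 is 7 days after the start; 7 ÷ 28 = 0 remainder 7; since the remainder is 7, round up to i = 1. First occurrence in the window: #2 on February 22, 2039 (1×28 = 28 days in).
August 6, 2039 is 193 days after the start; 193 ÷ 28 = 6 remainder 25. Last occurrence in the window: #7 on July 12, 2039.
Occurrences #2 through #7: 6 in total.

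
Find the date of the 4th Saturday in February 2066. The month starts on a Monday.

27 February 2066

February 2066 begins on a Monday, so the first Saturday is February 6 (5 days later).
The 4th Saturday is 3 weeks later: 6 + 21 = 27.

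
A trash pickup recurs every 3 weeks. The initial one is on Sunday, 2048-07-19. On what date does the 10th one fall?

The 10th occurrence is 9 intervals after the first: 9 × 21 = 189 days after 2048-07-19.
July has 31 days — 12 days to the end of July leaves 177.
August has 31 days (146 left).
September has 30 days (116 left).
October has 31 days (85 left).
November has 30 days (55 left).
December has 31 days (24 left).
24 days into January → 2049-01-24.

2049-01-24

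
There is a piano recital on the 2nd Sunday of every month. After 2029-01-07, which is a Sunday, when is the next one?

January 2029 starts on a Monday; its first Sunday is the 7th, so the 2nd Sunday is the 14th — 2029-01-14.
2029-01-14 is after 2029-01-07, so that is the next one.

2029-01-14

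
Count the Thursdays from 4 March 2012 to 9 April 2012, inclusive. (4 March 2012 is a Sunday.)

4 March 2012 is a Sunday; the first Thursday on or after it is 8 March 2012 (4 days later).
From 8 March 2012 to 9 April 2012: 23 + 9 = 32 days (rest of March, April).
32 ÷ 7 = 4 full weeks with remainder 4, so 4 more Thursdays after the first → 5.

5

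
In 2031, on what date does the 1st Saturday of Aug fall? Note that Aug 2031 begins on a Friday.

Aug 2, 2031

Aug 2031 begins on a Friday, so the first Saturday is Aug 2 (1 day later).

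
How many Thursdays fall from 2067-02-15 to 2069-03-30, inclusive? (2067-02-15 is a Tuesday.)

2067-02-15 is a Tuesday; the first Thursday on or after it is 2067-02-17 (2 days later).
From 2067-02-17 to 2069-03-30: 317 + 366 + 89 = 772 days (rest of 2067, 2068, to 2069-03-30 in 2069).
772 ÷ 7 = 110 full weeks with remainder 2, so 110 more Thursdays after the first → 111.

111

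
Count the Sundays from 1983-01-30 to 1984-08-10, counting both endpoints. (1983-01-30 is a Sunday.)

80

1983-01-30 is a Sunday; the first Sunday on or after it is 1983-01-30.
From 1983-01-30 to 1984-08-10: 335 + 223 = 558 days (rest of 1983, to 1984-08-10 in 1984).
558 ÷ 7 = 79 full weeks with remainder 5, so 79 more Sundays after the first → 80.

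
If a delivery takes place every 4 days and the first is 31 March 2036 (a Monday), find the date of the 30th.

The 30th occurrence is 29 intervals after the first: 29 × 4 = 116 days after 31 March 2036.
March has 31 days — 0 days to the end of March leaves 116.
April has 30 days (86 left).
May has 31 days (55 left).
June has 30 days (25 left).
25 days into July → 25 July 2036.

25 July 2036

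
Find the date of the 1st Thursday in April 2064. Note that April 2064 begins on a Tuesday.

April 2064 begins on a Tuesday, so the first Thursday is April 3 (2 days later).

2064-04-03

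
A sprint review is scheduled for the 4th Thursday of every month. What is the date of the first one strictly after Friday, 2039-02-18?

2039-02-24

February 2039 starts on a Tuesday; its first Thursday is the 3rd, so the 4th Thursday is the 24th — 2039-02-24.
2039-02-24 is after 2039-02-18, so that is the next one.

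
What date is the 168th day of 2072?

Jan has 31 days (168 − 31 = 137 remain).
Feb has 29 days (137 − 29 = 108 remain).
Mar has 31 days (108 − 31 = 77 remain).
Apr has 30 days (77 − 30 = 47 remain).
May has 31 days (47 − 31 = 16 remain).
16 into Jun → Jun 16.

Jun 16, 2072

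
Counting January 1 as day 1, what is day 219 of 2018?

January has 31 days (219 − 31 = 188 remain).
February has 28 days (188 − 28 = 160 remain).
March has 31 days (160 − 31 = 129 remain).
April has 30 days (129 − 30 = 99 remain).
May has 31 days (99 − 31 = 68 remain).
June has 30 days (68 − 30 = 38 remain).
July has 31 days (38 − 31 = 7 remain).
7 into August → August 7.

7 August 2018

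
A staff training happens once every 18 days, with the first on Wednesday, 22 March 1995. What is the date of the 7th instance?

The 7th occurrence is 6 intervals after the first: 6 × 18 = 108 days after 22 March 1995.
March has 31 days — 9 days to the end of March leaves 99.
April has 30 days (69 left).
May has 31 days (38 left).
June has 30 days (8 left).
8 days into July → 8 July 1995.

8 July 1995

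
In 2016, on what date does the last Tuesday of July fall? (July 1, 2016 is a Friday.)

July 2016 begins on a Friday, so the first Tuesday is July 5 (4 days later).
July 2016 has 31 days. Adding weeks: 5, 12, 19, 26 — the last one ≤ 31 is the 26th.

2016-07-26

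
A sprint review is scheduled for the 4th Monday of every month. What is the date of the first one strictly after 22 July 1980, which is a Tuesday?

28 July 1980

July 1980 starts on a Tuesday; its first Monday is the 7th, so the 4th Monday is the 28th — 28 July 1980.
28 July 1980 is after 22 July 1980, so that is the next one.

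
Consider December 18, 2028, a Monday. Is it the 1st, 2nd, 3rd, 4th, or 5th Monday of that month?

Day 18 falls in week ⌈18/7⌉ of the month.
Days 1–7 hold the 1st Monday, 8–14 the 2nd, 15–21 the 3rd, 22–28 the 4th, 29–31 the 5th.
18 is in the range for the 3rd.

3rd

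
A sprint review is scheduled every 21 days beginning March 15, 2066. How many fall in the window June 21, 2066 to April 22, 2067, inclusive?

Occurrences land 21·i days after March 15, 2066 for i = 0, 1, 2, …
June 21, 2066 is 98 days after the start; 98 ÷ 21 = 4 remainder 14; since the remainder is 14, round up to i = 5. First occurrence in the window: #6 on June 28, 2066 (5×21 = 105 days in).
April 22, 2067 is 403 days after the start; 403 ÷ 21 = 19 remainder 4. Last occurrence in the window: #20 on April 18, 2067.
Occurrences #6 through #20: 15 in total.

15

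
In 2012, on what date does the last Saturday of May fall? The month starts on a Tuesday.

May 2012 begins on a Tuesday, so the first Saturday is May 5 (4 days later).
May 2012 has 31 days. Adding weeks: 5, 12, 19, 26 — the last one ≤ 31 is the 26th.

May 26, 2012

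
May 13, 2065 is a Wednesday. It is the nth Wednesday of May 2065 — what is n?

2nd

Day 13 falls in week ⌈13/7⌉ of the month.
Days 1–7 hold the 1st Wednesday, 8–14 the 2nd, 15–21 the 3rd, 22–28 the 4th, 29–31 the 5th.
13 is in the range for the 2nd.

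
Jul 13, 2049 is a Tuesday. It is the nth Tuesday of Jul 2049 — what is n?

Day 13 falls in week ⌈13/7⌉ of the month.
Days 1–7 hold the 1st Tuesday, 8–14 the 2nd, 15–21 the 3rd, 22–28 the 4th, 29–31 the 5th.
13 is in the range for the 2nd.

2nd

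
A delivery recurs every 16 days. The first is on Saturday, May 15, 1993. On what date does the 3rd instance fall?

June 16, 1993

The 3rd occurrence is 2 intervals after the first: 2 × 16 = 32 days after May 15, 1993.
May has 31 days — 16 days to the end of May leaves 16.
16 days into June → June 16, 1993.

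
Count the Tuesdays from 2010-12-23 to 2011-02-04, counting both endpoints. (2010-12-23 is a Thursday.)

6

2010-12-23 is a Thursday; the first Tuesday on or after it is 2010-12-28 (5 days later).
From 2010-12-28 to 2011-02-04: 3 + 31 + 4 = 38 days (rest of December, January, February).
38 ÷ 7 = 5 full weeks with remainder 3, so 5 more Tuesdays after the first → 6.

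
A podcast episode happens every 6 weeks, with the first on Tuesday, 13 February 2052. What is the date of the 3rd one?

7 May 2052

The 3rd occurrence is 2 intervals after the first: 2 × 42 = 84 days after 13 February 2052.
February has 29 days — 16 days to the end of February leaves 68.
March has 31 days (37 left).
April has 30 days (7 left).
7 days into May → 7 May 2052.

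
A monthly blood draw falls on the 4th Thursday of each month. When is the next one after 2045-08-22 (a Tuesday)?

2045-08-24

August 2045 starts on a Tuesday; its first Thursday is the 3rd, so the 4th Thursday is the 24th — 2045-08-24.
2045-08-24 is after 2045-08-22, so that is the next one.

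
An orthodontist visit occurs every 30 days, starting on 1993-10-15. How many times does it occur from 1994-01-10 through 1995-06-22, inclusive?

Occurrences land 30·i days after 1993-10-15 for i = 0, 1, 2, …
1994-01-10 is 87 days after the start; 87 ÷ 30 = 2 remainder 27; since the remainder is 27, round up to i = 3. First occurrence in the window: #4 on 1994-01-13 (3×30 = 90 days in).
1995-06-22 is 615 days after the start; 615 ÷ 30 = 20 remainder 15. Last occurrence in the window: #21 on 1995-06-07.
Occurrences #4 through #21: 18 in total.

18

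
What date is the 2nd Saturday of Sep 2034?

The first Saturday of Sep 2034 is Sep 2.
The 2nd Saturday is 1 weeks later: 2 + 7 = 9.

Sep 9, 2034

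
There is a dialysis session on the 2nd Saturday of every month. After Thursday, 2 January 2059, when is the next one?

11 January 2059

January 2059 starts on a Wednesday; its first Saturday is the 4th, so the 2nd Saturday is the 11th — 11 January 2059.
11 January 2059 is after 2 January 2059, so that is the next one.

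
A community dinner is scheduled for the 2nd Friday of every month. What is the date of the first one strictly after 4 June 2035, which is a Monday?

June 2035 starts on a Friday; its first Friday is the 1st, so the 2nd Friday is the 8th — 8 June 2035.
8 June 2035 is after 4 June 2035, so that is the next one.

8 June 2035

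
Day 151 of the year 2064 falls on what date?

May 30, 2064

Jan has 31 days (151 − 31 = 120 remain).
Feb has 29 days (120 − 29 = 91 remain).
Mar has 31 days (91 − 31 = 60 remain).
Apr has 30 days (60 − 30 = 30 remain).
30 into May → May 30.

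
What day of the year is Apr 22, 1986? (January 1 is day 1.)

112

Days in months before Apr: 31 + 28 + 31 = 90.
Plus 22 days into Apr → day 112.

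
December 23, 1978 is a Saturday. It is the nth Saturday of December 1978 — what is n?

4th

Day 23 falls in week ⌈23/7⌉ of the month.
Days 1–7 hold the 1st Saturday, 8–14 the 2nd, 15–21 the 3rd, 22–28 the 4th, 29–31 the 5th.
23 is in the range for the 4th.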